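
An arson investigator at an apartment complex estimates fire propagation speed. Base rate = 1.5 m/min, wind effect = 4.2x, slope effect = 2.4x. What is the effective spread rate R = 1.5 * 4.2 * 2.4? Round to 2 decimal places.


Fire spread rate calculation:
R = R0 * wind_factor * slope_factor
= 1.5 * 4.2 * 2.4
= 6.3 * 2.4
= 15.12 m/min

15.12


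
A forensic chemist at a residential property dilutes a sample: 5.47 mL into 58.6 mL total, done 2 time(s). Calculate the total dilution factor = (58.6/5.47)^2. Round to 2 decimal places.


Dilution factor calculation:
Single dilution = V_total / V_sample = 58.6 / 5.47 ≈ 10.71298
Number of dilutions = 2
Total DF = (58.6 / 5.47)^2 (full precision, rounded at the end) = 114.77

114.77


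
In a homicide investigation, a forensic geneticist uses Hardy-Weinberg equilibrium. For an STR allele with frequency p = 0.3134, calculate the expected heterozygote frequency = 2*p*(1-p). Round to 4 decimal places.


Hardy-Weinberg heterozygote frequency:
q = 1 - p = 1 - 0.3134 = 0.6866
2pq = 2 * 0.3134 * 0.6866 = 0.4304

0.4304


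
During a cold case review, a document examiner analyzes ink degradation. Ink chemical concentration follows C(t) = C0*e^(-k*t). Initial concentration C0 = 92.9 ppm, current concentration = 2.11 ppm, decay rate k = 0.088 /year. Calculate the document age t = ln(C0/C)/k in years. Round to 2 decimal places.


Document age estimation:
C0/C = 92.9 / 2.11 = 44.028436
ln(C0/C) = 3.784836
t = 3.784836 / 0.088 = 43.01 years

43.01


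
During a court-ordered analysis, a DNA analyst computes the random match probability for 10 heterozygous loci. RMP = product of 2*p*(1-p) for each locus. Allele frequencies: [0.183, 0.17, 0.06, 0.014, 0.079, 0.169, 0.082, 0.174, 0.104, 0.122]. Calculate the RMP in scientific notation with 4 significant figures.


Computing RMP for 10 loci:
Locus 1: 2 * 0.183 * 0.817 = 0.299022
Locus 2: 2 * 0.17 * 0.83 = 0.2822
Locus 3: 2 * 0.06 * 0.94 = 0.1128
Locus 4: 2 * 0.014 * 0.986 = 0.027608
Locus 5: 2 * 0.079 * 0.921 = 0.145518
Locus 6: 2 * 0.169 * 0.831 = 0.280878
Locus 7: 2 * 0.082 * 0.918 = 0.150552
Locus 8: 2 * 0.174 * 0.826 = 0.287448
Locus 9: 2 * 0.104 * 0.896 = 0.186368
Locus 10: 2 * 0.122 * 0.878 = 0.214232
RMP = 1.856e-08

1.856e-08


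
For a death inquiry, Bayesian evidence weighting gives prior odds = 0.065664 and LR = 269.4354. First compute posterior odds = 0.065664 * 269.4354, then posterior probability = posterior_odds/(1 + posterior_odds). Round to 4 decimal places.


Bayesian evidence evaluation:
Posterior odds = prior_odds * LR = 0.065664 * 269.4354 = 17.69221
Posterior probability = posterior_odds / (1 + posterior_odds)
= 17.69221 / (1 + 17.69221)
= 17.69221 / 18.69221
= 0.9465

0.9465


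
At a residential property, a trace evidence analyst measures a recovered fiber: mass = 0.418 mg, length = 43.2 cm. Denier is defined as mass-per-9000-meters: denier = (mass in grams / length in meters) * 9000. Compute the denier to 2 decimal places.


Denier calculation:
Mass in grams = 0.418 mg / 1000 = 0.000418 g
Length in meters = 43.2 cm / 100 = 0.432 m
Linear density = mass / length = 0.000418 / 0.432 = 0.00096759 g/m
Denier = (g/m) * 9000 = 0.00096759 * 9000 = 8.71

8.71


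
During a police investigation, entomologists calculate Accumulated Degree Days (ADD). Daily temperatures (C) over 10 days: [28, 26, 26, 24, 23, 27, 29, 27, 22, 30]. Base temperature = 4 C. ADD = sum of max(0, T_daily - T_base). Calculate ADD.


Computing ADD day by day:
Day 1: max(0, 28 - 4) = 24
Day 2: max(0, 26 - 4) = 22
Day 3: max(0, 26 - 4) = 22
Day 4: max(0, 24 - 4) = 20
Day 5: max(0, 23 - 4) = 19
Day 6: max(0, 27 - 4) = 23
Day 7: max(0, 29 - 4) = 25
Day 8: max(0, 27 - 4) = 23
Day 9: max(0, 22 - 4) = 18
Day 10: max(0, 30 - 4) = 26
Total ADD = 222

222


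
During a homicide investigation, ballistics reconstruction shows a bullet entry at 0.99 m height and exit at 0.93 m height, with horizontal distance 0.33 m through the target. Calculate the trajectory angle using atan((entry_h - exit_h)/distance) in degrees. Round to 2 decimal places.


Bullet trajectory angle:
Height difference = 0.99 - 0.93 = 0.06 m
angle = atan(0.06 / 0.33)
angle = atan(0.181818)
angle = 10.30 degrees

10.30


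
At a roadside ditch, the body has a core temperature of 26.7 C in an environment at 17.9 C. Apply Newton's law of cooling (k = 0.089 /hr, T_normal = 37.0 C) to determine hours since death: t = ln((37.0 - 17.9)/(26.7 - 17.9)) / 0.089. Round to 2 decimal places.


Using Newton's law of cooling:
t = ln((T_normal - T_ambient) / (T_body - T_ambient)) / k
T_normal - T_ambient = 19.1
T_body - T_ambient = 8.8
Ratio = 2.170455
ln(ratio) = 0.774937
t = 0.774937 / 0.089 = 8.71 hours

8.71


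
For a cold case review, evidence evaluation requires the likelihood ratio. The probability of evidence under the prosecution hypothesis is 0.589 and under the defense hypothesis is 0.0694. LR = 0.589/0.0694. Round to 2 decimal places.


Likelihood ratio calculation:
LR = P(E|Hp) / P(E|Hd)
LR = 0.589 / 0.0694
LR = 8.49

8.49


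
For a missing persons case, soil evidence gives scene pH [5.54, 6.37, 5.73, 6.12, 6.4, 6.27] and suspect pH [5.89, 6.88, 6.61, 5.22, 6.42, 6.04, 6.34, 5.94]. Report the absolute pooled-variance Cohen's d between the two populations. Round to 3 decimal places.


Pooled-variance Cohen's d for soil pH comparison:
Scene mean = 36.43 / 6 = 6.071667
Suspect mean = 49.34 / 8 = 6.1675
Scene sample variance s_s^2 = 0.127577
Suspect sample variance s_c^2 = 0.262821
Pooled variance = ((n_s-1)*s_s^2 + (n_c-1)*s_c^2) / (n_s + n_c - 2) = 0.206469
Pooled SD = sqrt(0.206469) = 0.454389
Mean difference = -0.095833
|d| = |-0.095833| / 0.454389 = 0.211

0.211


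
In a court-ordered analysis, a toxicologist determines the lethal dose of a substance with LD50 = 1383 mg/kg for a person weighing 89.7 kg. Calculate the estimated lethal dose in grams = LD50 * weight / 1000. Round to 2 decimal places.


Lethal dose calculation:
Lethal dose = LD50 * body_weight / 1000
= 1383 * 89.7 / 1000
= 124055.1 / 1000
= 124.06 g

124.06


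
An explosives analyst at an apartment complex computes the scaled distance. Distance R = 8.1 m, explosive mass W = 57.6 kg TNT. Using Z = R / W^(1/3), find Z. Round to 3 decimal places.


Scaled distance calculation:
W^(1/3) = 57.6^(1/3) = 3.861958
Z = R / W^(1/3) = 8.1 / 3.861958
Z = 2.097 m/kg^(1/3)

2.097


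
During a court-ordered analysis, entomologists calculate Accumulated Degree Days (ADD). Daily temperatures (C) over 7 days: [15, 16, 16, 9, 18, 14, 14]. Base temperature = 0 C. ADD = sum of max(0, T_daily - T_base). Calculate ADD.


Computing ADD day by day:
Day 1: max(0, 15 - 0) = 15
Day 2: max(0, 16 - 0) = 16
Day 3: max(0, 16 - 0) = 16
Day 4: max(0, 9 - 0) = 9
Day 5: max(0, 18 - 0) = 18
Day 6: max(0, 14 - 0) = 14
Day 7: max(0, 14 - 0) = 14
Total ADD = 102

102


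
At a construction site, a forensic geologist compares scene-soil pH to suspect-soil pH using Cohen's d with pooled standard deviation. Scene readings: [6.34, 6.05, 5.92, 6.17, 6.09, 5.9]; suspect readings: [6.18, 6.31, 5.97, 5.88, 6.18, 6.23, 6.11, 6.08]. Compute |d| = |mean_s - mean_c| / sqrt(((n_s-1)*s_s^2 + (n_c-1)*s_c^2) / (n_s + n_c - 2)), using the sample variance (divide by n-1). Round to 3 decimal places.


Pooled-variance Cohen's d for soil pH comparison:
Scene mean = 36.47 / 6 = 6.078333
Suspect mean = 48.94 / 8 = 6.1175
Scene sample variance s_s^2 = 0.026937
Suspect sample variance s_c^2 = 0.019593
Pooled variance = ((n_s-1)*s_s^2 + (n_c-1)*s_c^2) / (n_s + n_c - 2) = 0.022653
Pooled SD = sqrt(0.022653) = 0.150509
Mean difference = -0.039167
|d| = |-0.039167| / 0.150509 = 0.260

0.260


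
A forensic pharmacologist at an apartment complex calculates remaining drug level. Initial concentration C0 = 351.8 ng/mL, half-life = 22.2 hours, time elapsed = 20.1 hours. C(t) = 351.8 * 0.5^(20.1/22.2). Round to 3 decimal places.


Drug concentration decay:
Number of half-lives = t / t_half = 20.1 / 22.2 = 0.905405
Decay factor = 0.5^0.905405 = 0.53388281
C(t) = 351.8 * 0.53388281 = 187.820 ng/mL

187.820


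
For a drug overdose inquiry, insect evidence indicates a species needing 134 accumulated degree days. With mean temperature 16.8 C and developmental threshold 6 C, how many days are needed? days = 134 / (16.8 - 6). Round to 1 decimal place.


Insect development time:
Effective temperature = avg_temp - T_base = 16.8 - 6 = 10.8 C
Days = ADD / effective_temp = 134 / 10.8 = 12.4 days

12.4


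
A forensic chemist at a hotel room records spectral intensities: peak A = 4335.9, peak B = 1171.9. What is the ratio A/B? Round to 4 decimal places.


Spectral peak ratio:
Peak A = 4335.9 counts
Peak B = 1171.9 counts
Ratio = 4335.9 / 1171.9 = 3.6999

3.6999


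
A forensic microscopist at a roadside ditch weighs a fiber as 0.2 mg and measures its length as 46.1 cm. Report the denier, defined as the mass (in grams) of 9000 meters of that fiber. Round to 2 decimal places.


Denier calculation:
Mass in grams = 0.2 mg / 1000 = 0.0002 g
Length in meters = 46.1 cm / 100 = 0.461 m
Linear density = mass / length = 0.0002 / 0.461 = 0.00043384 g/m
Denier = (g/m) * 9000 = 0.00043384 * 9000 = 3.90

3.90


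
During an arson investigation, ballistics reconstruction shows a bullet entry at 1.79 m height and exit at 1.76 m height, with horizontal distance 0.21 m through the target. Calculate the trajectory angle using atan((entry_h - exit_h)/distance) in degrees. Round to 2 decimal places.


Bullet trajectory angle:
Height difference = 1.79 - 1.76 = 0.03 m
angle = atan(0.03 / 0.21)
angle = atan(0.142857)
angle = 8.13 degrees

8.13


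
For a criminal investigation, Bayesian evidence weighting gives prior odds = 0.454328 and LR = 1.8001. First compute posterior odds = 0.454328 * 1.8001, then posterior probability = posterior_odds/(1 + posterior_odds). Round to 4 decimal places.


Bayesian evidence evaluation:
Posterior odds = prior_odds * LR = 0.454328 * 1.8001 = 0.8178358
Posterior probability = posterior_odds / (1 + posterior_odds)
= 0.8178358 / (1 + 0.8178358)
= 0.8178358 / 1.8178358
= 0.4499

0.4499


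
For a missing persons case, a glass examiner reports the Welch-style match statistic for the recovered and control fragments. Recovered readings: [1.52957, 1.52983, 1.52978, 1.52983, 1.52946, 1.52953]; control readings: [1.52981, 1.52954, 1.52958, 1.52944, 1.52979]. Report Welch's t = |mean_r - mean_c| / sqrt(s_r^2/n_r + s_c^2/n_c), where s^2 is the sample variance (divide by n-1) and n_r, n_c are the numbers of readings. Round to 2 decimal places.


Welch's t-criterion for glass RI comparison:
Recovered mean = sum / n_r = 9.178 / 6 = 1.5296667
Control mean = sum / n_c = 7.64816 / 5 = 1.529632
Recovered sample variance s_r^2 = 2.73867e-08
Control sample variance s_c^2 = 2.617e-08
Welch SE (unpooled) = sqrt(s_r^2/n_r + s_c^2/n_c) = sqrt(4.56444e-09 + 5.234e-09) = sqrt(9.79844e-09) = 9.89871e-05
|mean_r - mean_c| = 3.46667e-05
t = 3.46667e-05 / 9.89871e-05 = 0.35

0.35


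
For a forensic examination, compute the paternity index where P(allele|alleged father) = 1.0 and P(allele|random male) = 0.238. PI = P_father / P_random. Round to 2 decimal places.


Paternity Index calculation:
PI = P(allele|father) / P(allele|random)
PI = 1.0 / 0.238
PI = 4.20

4.20


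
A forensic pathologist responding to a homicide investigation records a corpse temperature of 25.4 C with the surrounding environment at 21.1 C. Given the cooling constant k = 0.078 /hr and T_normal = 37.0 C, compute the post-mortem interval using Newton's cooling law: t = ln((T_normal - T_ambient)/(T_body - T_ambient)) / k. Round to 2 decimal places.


Using Newton's law of cooling:
t = ln((T_normal - T_ambient) / (T_body - T_ambient)) / k
T_normal - T_ambient = 15.9
T_body - T_ambient = 4.3
Ratio = 3.697674
ln(ratio) = 1.307704
t = 1.307704 / 0.078 = 16.77 hours

16.77


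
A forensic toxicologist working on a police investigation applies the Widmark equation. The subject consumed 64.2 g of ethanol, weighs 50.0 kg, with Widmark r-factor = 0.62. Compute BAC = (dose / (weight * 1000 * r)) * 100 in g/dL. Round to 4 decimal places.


Applying the Widmark formula:
BAC = (dose_g / (body_wt * 1000 * r)) * 100
Denominator = 50.0 * 1000 * 0.62 = 31000
BAC = (64.2 / 31000) * 100
BAC = 0.2071 g/dL

0.2071


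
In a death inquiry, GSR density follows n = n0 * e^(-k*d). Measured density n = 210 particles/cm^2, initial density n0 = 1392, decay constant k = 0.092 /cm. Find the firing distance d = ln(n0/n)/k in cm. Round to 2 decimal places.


GSR distance calculation:
n0/n = 1392 / 210 = 6.628571
ln(n0/n) = 1.891389
d = 1.891389 / 0.092 = 20.56 cm

20.56


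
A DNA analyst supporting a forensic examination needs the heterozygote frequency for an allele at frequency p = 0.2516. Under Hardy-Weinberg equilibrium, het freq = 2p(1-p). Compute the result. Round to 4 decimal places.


Hardy-Weinberg heterozygote frequency:
q = 1 - p = 1 - 0.2516 = 0.7484
2pq = 2 * 0.2516 * 0.7484 = 0.3766

0.3766


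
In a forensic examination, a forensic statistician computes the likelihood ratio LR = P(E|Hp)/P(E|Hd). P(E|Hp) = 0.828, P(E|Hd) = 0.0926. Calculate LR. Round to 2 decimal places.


Likelihood ratio calculation:
LR = P(E|Hp) / P(E|Hd)
LR = 0.828 / 0.0926
LR = 8.94

8.94


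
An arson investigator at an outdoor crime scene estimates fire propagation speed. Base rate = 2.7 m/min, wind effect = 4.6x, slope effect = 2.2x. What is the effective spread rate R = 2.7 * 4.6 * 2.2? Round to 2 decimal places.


Fire spread rate calculation:
R = R0 * wind_factor * slope_factor
= 2.7 * 4.6 * 2.2
= 12.42 * 2.2
= 27.32 m/min

27.32


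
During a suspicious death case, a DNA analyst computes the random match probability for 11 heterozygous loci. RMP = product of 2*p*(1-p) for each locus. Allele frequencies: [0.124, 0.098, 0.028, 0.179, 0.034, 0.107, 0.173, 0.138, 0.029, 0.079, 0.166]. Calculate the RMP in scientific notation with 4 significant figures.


Computing RMP for 11 loci:
Locus 1: 2 * 0.124 * 0.876 = 0.217248
Locus 2: 2 * 0.098 * 0.902 = 0.176792
Locus 3: 2 * 0.028 * 0.972 = 0.054432
Locus 4: 2 * 0.179 * 0.821 = 0.293918
Locus 5: 2 * 0.034 * 0.966 = 0.065688
Locus 6: 2 * 0.107 * 0.893 = 0.191102
Locus 7: 2 * 0.173 * 0.827 = 0.286142
Locus 8: 2 * 0.138 * 0.862 = 0.237912
Locus 9: 2 * 0.029 * 0.971 = 0.056318
Locus 10: 2 * 0.079 * 0.921 = 0.145518
Locus 11: 2 * 0.166 * 0.834 = 0.276888
RMP = 1.192e-09

1.192e-09


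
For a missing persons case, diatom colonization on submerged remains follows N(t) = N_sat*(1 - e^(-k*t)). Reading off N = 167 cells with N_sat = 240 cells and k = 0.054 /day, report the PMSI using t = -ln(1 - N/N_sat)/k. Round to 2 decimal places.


PMSI from diatom colonization curve:
N / N_sat = 167 / 240 = 0.695833
1 - N/N_sat = 0.304167
ln(1 - N/N_sat) = -1.190178
t = -ln(1 - N/N_sat) / k = -(-1.190178) / 0.054 = 22.04 days

22.04


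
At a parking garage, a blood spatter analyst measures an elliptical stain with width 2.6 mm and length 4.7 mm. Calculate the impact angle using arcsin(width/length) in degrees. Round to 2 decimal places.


Blood spatter impact angle calculation:
width / length = 2.6 / 4.7 = 0.553191
angle = arcsin(0.553191)
angle = 33.59 degrees

33.59


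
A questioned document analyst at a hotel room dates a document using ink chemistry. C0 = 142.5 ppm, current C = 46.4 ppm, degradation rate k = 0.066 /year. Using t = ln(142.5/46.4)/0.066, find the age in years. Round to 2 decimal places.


Document age estimation:
C0/C = 142.5 / 46.4 = 3.071121
ln(C0/C) = 1.122043
t = 1.122043 / 0.066 = 17.00 years

17.00


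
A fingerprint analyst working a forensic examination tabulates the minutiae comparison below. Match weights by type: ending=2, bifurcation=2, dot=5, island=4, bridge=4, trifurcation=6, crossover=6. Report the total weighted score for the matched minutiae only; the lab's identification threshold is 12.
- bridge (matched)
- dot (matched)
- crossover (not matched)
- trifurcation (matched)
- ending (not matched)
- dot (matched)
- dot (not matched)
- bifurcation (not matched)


Weighted minutiae match score:
  bridge: matched, +4 (running total 4)
  dot: matched, +5 (running total 9)
  crossover: not matched, +0
  trifurcation: matched, +6 (running total 15)
  ending: not matched, +0
  dot: matched, +5 (running total 20)
  dot: not matched, +0
  bifurcation: not matched, +0
Total score = 20
Threshold = 12; verdict = identification

20


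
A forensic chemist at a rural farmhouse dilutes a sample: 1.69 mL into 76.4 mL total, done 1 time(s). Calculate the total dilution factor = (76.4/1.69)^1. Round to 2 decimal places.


Dilution factor calculation:
Single dilution = V_total / V_sample = 76.4 / 1.69 ≈ 45.207101
Number of dilutions = 1
Total DF = (76.4 / 1.69)^1 (full precision, rounded at the end) = 45.21

45.21


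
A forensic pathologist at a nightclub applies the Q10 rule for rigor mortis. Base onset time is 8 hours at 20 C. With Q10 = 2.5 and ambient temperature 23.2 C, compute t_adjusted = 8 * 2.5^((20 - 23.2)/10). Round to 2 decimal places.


Rigor mortis time adjustment:
Exponent = (T_ref - T_actual) / 10 = (20 - 23.2) / 10 = -0.32
Q10 factor = 2.5^-0.32 = 0.74586
t_adjusted = 8 * 0.74586 = 5.97 hours

5.97


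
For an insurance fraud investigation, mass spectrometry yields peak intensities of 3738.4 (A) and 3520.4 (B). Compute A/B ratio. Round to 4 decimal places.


Spectral peak ratio:
Peak A = 3738.4 counts
Peak B = 3520.4 counts
Ratio = 3738.4 / 3520.4 = 1.0619

1.0619


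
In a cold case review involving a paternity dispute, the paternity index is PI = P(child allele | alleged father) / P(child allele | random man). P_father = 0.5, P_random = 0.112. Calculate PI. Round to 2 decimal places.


Paternity Index calculation:
PI = P(allele|father) / P(allele|random)
PI = 0.5 / 0.112
PI = 4.46

4.46


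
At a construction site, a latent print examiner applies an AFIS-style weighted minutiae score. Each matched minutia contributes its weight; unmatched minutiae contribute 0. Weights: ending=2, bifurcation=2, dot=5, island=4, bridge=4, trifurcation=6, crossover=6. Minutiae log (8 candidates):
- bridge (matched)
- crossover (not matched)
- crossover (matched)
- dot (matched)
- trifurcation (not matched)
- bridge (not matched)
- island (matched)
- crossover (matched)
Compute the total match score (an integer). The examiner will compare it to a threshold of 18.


Weighted minutiae match score:
  bridge: matched, +4 (running total 4)
  crossover: not matched, +0
  crossover: matched, +6 (running total 10)
  dot: matched, +5 (running total 15)
  trifurcation: not matched, +0
  bridge: not matched, +0
  island: matched, +4 (running total 19)
  crossover: matched, +6 (running total 25)
Total score = 25
Threshold = 18; verdict = identification

25


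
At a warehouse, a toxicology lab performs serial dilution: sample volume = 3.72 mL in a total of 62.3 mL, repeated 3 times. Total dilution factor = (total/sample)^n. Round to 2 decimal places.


Dilution factor calculation:
Single dilution = V_total / V_sample = 62.3 / 3.72 ≈ 16.747312
Number of dilutions = 3
Total DF = (62.3 / 3.72)^3 (full precision, rounded at the end) = 4697.16

4697.16


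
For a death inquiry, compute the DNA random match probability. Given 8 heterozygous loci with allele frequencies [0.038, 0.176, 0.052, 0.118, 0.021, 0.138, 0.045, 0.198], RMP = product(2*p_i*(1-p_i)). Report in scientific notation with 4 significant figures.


Computing RMP for 8 loci:
Locus 1: 2 * 0.038 * 0.962 = 0.073112
Locus 2: 2 * 0.176 * 0.824 = 0.290048
Locus 3: 2 * 0.052 * 0.948 = 0.098592
Locus 4: 2 * 0.118 * 0.882 = 0.208152
Locus 5: 2 * 0.021 * 0.979 = 0.041118
Locus 6: 2 * 0.138 * 0.862 = 0.237912
Locus 7: 2 * 0.045 * 0.955 = 0.08595
Locus 8: 2 * 0.198 * 0.802 = 0.317592
RMP = 1.162e-07

1.162e-07


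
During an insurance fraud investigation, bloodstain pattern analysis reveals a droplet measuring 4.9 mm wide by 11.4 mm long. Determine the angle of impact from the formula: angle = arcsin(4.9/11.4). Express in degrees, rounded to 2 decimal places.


Blood spatter impact angle calculation:
width / length = 4.9 / 11.4 = 0.429825
angle = arcsin(0.429825)
angle = 25.46 degrees

25.46


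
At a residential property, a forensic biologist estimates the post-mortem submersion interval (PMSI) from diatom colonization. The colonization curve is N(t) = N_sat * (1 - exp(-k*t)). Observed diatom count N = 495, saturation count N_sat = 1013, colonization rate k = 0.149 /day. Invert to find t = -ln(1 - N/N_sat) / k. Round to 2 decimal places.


PMSI from diatom colonization curve:
N / N_sat = 495 / 1013 = 0.488648
1 - N/N_sat = 0.511352
ln(1 - N/N_sat) = -0.670697
t = -ln(1 - N/N_sat) / k = -(-0.670697) / 0.149 = 4.50 days

4.50


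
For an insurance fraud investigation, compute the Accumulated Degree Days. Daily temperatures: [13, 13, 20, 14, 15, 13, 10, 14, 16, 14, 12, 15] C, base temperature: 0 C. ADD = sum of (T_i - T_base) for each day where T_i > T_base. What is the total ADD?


Computing ADD day by day:
Day 1: max(0, 13 - 0) = 13
Day 2: max(0, 13 - 0) = 13
Day 3: max(0, 20 - 0) = 20
Day 4: max(0, 14 - 0) = 14
Day 5: max(0, 15 - 0) = 15
Day 6: max(0, 13 - 0) = 13
Day 7: max(0, 10 - 0) = 10
Day 8: max(0, 14 - 0) = 14
Day 9: max(0, 16 - 0) = 16
Day 10: max(0, 14 - 0) = 14
Day 11: max(0, 12 - 0) = 12
Day 12: max(0, 15 - 0) = 15
Total ADD = 169

169


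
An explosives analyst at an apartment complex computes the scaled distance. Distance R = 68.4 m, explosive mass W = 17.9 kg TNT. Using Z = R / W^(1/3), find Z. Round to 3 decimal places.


Scaled distance calculation:
W^(1/3) = 17.9^(1/3) = 2.615879
Z = R / W^(1/3) = 68.4 / 2.615879
Z = 26.148 m/kg^(1/3)

26.148


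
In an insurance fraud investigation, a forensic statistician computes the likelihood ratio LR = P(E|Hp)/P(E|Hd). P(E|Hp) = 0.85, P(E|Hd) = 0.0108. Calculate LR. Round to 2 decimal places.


Likelihood ratio calculation:
LR = P(E|Hp) / P(E|Hd)
LR = 0.85 / 0.0108
LR = 78.70

78.70


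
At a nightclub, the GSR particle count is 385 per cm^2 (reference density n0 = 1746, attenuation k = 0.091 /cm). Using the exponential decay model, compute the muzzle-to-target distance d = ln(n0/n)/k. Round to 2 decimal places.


GSR distance calculation:
n0/n = 1746 / 385 = 4.535065
ln(n0/n) = 1.511839
d = 1.511839 / 0.091 = 16.61 cm

16.61


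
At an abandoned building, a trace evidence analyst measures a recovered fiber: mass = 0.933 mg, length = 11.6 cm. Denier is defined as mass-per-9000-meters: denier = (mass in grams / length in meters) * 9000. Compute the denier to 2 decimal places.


Denier calculation:
Mass in grams = 0.933 mg / 1000 = 0.000933 g
Length in meters = 11.6 cm / 100 = 0.116 m
Linear density = mass / length = 0.000933 / 0.116 = 0.0080431 g/m
Denier = (g/m) * 9000 = 0.0080431 * 9000 = 72.39

72.39


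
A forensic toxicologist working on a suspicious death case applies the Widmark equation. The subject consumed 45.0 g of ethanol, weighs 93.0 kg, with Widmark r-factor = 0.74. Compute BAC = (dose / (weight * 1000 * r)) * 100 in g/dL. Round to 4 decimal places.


Applying the Widmark formula:
BAC = (dose_g / (body_wt * 1000 * r)) * 100
Denominator = 93.0 * 1000 * 0.74 = 68820
BAC = (45.0 / 68820) * 100
BAC = 0.0654 g/dL

0.0654


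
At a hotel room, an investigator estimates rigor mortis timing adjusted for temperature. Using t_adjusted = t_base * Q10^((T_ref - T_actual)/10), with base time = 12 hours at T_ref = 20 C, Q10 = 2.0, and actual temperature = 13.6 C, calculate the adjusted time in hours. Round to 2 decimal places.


Rigor mortis time adjustment:
Exponent = (T_ref - T_actual) / 10 = (20 - 13.6) / 10 = 0.64
Q10 factor = 2.0^0.64 = 1.55833
t_adjusted = 12 * 1.55833 = 18.70 hours

18.70


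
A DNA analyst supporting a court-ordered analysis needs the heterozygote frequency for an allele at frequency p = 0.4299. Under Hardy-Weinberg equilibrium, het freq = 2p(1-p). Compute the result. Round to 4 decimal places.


Hardy-Weinberg heterozygote frequency:
q = 1 - p = 1 - 0.4299 = 0.5701
2pq = 2 * 0.4299 * 0.5701 = 0.4902

0.4902


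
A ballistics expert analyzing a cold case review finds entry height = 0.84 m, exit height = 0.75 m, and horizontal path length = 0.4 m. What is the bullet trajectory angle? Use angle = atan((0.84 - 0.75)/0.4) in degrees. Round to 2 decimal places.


Bullet trajectory angle:
Height difference = 0.84 - 0.75 = 0.09 m
angle = atan(0.09 / 0.4)
angle = atan(0.225)
angle = 12.68 degrees

12.68


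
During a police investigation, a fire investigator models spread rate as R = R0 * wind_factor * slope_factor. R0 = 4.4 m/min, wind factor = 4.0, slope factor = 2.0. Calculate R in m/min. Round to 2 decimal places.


Fire spread rate calculation:
R = R0 * wind_factor * slope_factor
= 4.4 * 4.0 * 2.0
= 17.6 * 2.0
= 35.20 m/min

35.20


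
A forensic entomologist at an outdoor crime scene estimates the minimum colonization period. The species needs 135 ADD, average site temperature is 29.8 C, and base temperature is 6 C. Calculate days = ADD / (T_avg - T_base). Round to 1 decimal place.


Insect development time:
Effective temperature = avg_temp - T_base = 29.8 - 6 = 23.8 C
Days = ADD / effective_temp = 135 / 23.8 = 5.7 days

5.7


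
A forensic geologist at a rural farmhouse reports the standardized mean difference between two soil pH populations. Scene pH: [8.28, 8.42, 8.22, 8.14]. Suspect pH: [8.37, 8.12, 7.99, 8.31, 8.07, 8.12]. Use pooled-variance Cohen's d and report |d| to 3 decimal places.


Pooled-variance Cohen's d for soil pH comparison:
Scene mean = 33.06 / 4 = 8.265
Suspect mean = 48.98 / 6 = 8.163333
Scene sample variance s_s^2 = 0.013967
Suspect sample variance s_c^2 = 0.021347
Pooled variance = ((n_s-1)*s_s^2 + (n_c-1)*s_c^2) / (n_s + n_c - 2) = 0.018579
Pooled SD = sqrt(0.018579) = 0.136305
Mean difference = 0.101667
|d| = |0.101667| / 0.136305 = 0.746

0.746


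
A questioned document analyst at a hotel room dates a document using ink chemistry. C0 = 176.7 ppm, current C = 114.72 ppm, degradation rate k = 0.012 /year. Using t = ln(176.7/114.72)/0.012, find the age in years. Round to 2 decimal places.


Document age estimation:
C0/C = 176.7 / 114.72 = 1.540272
ln(C0/C) = 0.431959
t = 0.431959 / 0.012 = 36.00 years

36.00


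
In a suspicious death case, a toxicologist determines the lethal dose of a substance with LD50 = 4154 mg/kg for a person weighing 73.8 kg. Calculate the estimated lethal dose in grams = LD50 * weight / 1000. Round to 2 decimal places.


Lethal dose calculation:
Lethal dose = LD50 * body_weight / 1000
= 4154 * 73.8 / 1000
= 306565.2 / 1000
= 306.57 g

306.57


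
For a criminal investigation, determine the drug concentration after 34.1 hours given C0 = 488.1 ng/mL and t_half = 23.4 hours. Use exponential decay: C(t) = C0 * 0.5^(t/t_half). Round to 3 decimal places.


Drug concentration decay:
Number of half-lives = t / t_half = 34.1 / 23.4 = 1.457265
Decay factor = 0.5^1.457265 = 0.36418288
C(t) = 488.1 * 0.36418288 = 177.758 ng/mL

177.758


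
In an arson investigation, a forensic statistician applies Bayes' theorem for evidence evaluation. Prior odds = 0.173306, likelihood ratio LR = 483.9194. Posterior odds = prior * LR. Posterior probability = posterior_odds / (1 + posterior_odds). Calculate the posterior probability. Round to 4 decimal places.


Bayesian evidence evaluation:
Posterior odds = prior_odds * LR = 0.173306 * 483.9194 = 83.86614
Posterior probability = posterior_odds / (1 + posterior_odds)
= 83.86614 / (1 + 83.86614)
= 83.86614 / 84.86614
= 0.9882

0.9882


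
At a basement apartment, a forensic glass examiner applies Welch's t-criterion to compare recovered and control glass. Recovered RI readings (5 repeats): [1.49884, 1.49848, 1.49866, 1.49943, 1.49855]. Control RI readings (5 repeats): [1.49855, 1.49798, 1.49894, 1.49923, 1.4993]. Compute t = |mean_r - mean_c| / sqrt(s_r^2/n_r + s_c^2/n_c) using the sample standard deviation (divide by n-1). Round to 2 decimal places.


Welch's t-criterion for glass RI comparison:
Recovered mean = sum / n_r = 7.49396 / 5 = 1.498792
Control mean = sum / n_c = 7.494 / 5 = 1.4988
Recovered sample variance s_r^2 = 1.4567e-07
Control sample variance s_c^2 = 2.9735e-07
Welch SE (unpooled) = sqrt(s_r^2/n_r + s_c^2/n_c) = sqrt(2.9134e-08 + 5.947e-08) = sqrt(8.8604e-08) = 0.000297664
|mean_r - mean_c| = 8e-06
t = 8e-06 / 0.000297664 = 0.03

0.03


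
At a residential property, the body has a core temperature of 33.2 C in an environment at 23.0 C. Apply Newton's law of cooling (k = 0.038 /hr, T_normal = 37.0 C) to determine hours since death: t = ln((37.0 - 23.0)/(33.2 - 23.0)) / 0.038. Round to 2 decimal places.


Using Newton's law of cooling:
t = ln((T_normal - T_ambient) / (T_body - T_ambient)) / k
T_normal - T_ambient = 14.0
T_body - T_ambient = 10.2
Ratio = 1.372549
ln(ratio) = 0.31667
t = 0.31667 / 0.038 = 8.33 hours

8.33


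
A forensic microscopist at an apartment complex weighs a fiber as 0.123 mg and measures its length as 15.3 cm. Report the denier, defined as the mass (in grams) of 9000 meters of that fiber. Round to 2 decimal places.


Denier calculation:
Mass in grams = 0.123 mg / 1000 = 0.000123 g
Length in meters = 15.3 cm / 100 = 0.153 m
Linear density = mass / length = 0.000123 / 0.153 = 0.00080392 g/m
Denier = (g/m) * 9000 = 0.00080392 * 9000 = 7.24

7.24


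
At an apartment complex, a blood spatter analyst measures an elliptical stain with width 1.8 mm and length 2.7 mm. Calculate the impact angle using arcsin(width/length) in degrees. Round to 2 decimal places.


Blood spatter impact angle calculation:
width / length = 1.8 / 2.7 = 0.666667
angle = arcsin(0.666667)
angle = 41.81 degrees

41.81


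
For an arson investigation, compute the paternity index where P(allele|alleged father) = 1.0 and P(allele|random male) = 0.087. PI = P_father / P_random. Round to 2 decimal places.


Paternity Index calculation:
PI = P(allele|father) / P(allele|random)
PI = 1.0 / 0.087
PI = 11.49

11.49


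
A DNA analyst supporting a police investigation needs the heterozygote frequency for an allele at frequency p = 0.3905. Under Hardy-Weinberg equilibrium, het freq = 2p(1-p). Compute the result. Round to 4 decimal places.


Hardy-Weinberg heterozygote frequency:
q = 1 - p = 1 - 0.3905 = 0.6095
2pq = 2 * 0.3905 * 0.6095 = 0.4760

0.4760


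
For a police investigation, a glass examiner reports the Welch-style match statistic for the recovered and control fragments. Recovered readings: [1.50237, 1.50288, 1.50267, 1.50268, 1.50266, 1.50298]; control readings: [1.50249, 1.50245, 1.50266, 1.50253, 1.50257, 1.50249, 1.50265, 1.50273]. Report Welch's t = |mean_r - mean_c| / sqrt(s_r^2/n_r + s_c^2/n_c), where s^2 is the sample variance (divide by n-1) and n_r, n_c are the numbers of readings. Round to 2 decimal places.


Welch's t-criterion for glass RI comparison:
Recovered mean = sum / n_r = 9.01624 / 6 = 1.5027067
Control mean = sum / n_c = 12.02057 / 8 = 1.5025712
Recovered sample variance s_r^2 = 4.44667e-08
Control sample variance s_c^2 = 9.84107e-09
Welch SE (unpooled) = sqrt(s_r^2/n_r + s_c^2/n_c) = sqrt(7.41111e-09 + 1.23013e-09) = sqrt(8.64124e-09) = 9.29583e-05
|mean_r - mean_c| = 0.000135417
t = 0.000135417 / 9.29583e-05 = 1.46

1.46


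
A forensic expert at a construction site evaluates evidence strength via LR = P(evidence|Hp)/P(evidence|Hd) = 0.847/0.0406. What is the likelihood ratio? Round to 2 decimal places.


Likelihood ratio calculation:
LR = P(E|Hp) / P(E|Hd)
LR = 0.847 / 0.0406
LR = 20.86

20.86


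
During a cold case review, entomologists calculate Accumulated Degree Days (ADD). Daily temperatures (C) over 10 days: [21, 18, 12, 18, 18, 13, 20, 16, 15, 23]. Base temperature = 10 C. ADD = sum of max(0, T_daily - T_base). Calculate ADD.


Computing ADD day by day:
Day 1: max(0, 21 - 10) = 11
Day 2: max(0, 18 - 10) = 8
Day 3: max(0, 12 - 10) = 2
Day 4: max(0, 18 - 10) = 8
Day 5: max(0, 18 - 10) = 8
Day 6: max(0, 13 - 10) = 3
Day 7: max(0, 20 - 10) = 10
Day 8: max(0, 16 - 10) = 6
Day 9: max(0, 15 - 10) = 5
Day 10: max(0, 23 - 10) = 13
Total ADD = 74

74


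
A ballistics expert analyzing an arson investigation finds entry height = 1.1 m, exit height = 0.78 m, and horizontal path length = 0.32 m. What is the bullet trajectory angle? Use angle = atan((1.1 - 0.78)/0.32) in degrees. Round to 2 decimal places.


Bullet trajectory angle:
Height difference = 1.1 - 0.78 = 0.32 m
angle = atan(0.32 / 0.32)
angle = atan(1)
angle = 45.00 degrees

45.00


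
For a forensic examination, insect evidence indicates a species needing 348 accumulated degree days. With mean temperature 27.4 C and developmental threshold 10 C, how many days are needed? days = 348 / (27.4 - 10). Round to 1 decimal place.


Insect development time:
Effective temperature = avg_temp - T_base = 27.4 - 10 = 17.4 C
Days = ADD / effective_temp = 348 / 17.4 = 20.0 days

20.0


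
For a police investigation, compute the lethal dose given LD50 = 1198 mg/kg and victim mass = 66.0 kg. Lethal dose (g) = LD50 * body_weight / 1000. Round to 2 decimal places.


Lethal dose calculation:
Lethal dose = LD50 * body_weight / 1000
= 1198 * 66.0 / 1000
= 79068 / 1000
= 79.07 g

79.07


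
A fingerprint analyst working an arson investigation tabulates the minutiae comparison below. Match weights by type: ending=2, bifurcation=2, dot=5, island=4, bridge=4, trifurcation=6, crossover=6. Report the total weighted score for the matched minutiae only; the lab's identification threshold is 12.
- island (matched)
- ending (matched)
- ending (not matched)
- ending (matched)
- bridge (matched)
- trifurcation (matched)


Weighted minutiae match score:
  island: matched, +4 (running total 4)
  ending: matched, +2 (running total 6)
  ending: not matched, +0
  ending: matched, +2 (running total 8)
  bridge: matched, +4 (running total 12)
  trifurcation: matched, +6 (running total 18)
Total score = 18
Threshold = 12; verdict = identification

18


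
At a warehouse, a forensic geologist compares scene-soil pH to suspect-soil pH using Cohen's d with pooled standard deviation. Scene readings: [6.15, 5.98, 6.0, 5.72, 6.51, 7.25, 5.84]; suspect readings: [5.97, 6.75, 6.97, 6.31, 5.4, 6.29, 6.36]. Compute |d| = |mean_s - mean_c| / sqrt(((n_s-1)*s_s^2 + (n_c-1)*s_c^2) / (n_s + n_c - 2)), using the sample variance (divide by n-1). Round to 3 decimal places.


Pooled-variance Cohen's d for soil pH comparison:
Scene mean = 43.45 / 7 = 6.207143
Suspect mean = 44.05 / 7 = 6.292857
Scene sample variance s_s^2 = 0.274857
Suspect sample variance s_c^2 = 0.26229
Pooled variance = ((n_s-1)*s_s^2 + (n_c-1)*s_c^2) / (n_s + n_c - 2) = 0.268574
Pooled SD = sqrt(0.268574) = 0.518241
Mean difference = -0.085714
|d| = |-0.085714| / 0.518241 = 0.165

0.165


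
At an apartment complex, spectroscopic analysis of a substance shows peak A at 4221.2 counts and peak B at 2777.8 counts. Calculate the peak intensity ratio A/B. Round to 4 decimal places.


Spectral peak ratio:
Peak A = 4221.2 counts
Peak B = 2777.8 counts
Ratio = 4221.2 / 2777.8 = 1.5196

1.5196


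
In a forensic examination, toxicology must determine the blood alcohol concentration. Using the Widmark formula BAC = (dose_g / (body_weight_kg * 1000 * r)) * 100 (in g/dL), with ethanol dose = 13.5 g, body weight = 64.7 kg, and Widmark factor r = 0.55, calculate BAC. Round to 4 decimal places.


Applying the Widmark formula:
BAC = (dose_g / (body_wt * 1000 * r)) * 100
Denominator = 64.7 * 1000 * 0.55 = 35585
BAC = (13.5 / 35585) * 100
BAC = 0.0379 g/dL

0.0379


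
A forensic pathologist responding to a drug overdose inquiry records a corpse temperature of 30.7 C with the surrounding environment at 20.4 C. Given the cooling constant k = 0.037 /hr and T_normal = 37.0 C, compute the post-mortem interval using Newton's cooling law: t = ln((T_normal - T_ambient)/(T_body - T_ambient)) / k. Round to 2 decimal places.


Using Newton's law of cooling:
t = ln((T_normal - T_ambient) / (T_body - T_ambient)) / k
T_normal - T_ambient = 16.6
T_body - T_ambient = 10.3
Ratio = 1.61165
ln(ratio) = 0.477258
t = 0.477258 / 0.037 = 12.90 hours

12.90


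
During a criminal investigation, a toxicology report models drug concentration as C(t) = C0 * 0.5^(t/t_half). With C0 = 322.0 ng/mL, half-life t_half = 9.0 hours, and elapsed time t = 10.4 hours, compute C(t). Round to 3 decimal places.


Drug concentration decay:
Number of half-lives = t / t_half = 10.4 / 9.0 = 1.155556
Decay factor = 0.5^1.155556 = 0.44889315
C(t) = 322.0 * 0.44889315 = 144.544 ng/mL

144.544


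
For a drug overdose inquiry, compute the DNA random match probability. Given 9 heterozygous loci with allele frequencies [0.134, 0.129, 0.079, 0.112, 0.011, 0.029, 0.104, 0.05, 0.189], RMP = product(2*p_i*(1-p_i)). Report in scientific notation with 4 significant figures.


Computing RMP for 9 loci:
Locus 1: 2 * 0.134 * 0.866 = 0.232088
Locus 2: 2 * 0.129 * 0.871 = 0.224718
Locus 3: 2 * 0.079 * 0.921 = 0.145518
Locus 4: 2 * 0.112 * 0.888 = 0.198912
Locus 5: 2 * 0.011 * 0.989 = 0.021758
Locus 6: 2 * 0.029 * 0.971 = 0.056318
Locus 7: 2 * 0.104 * 0.896 = 0.186368
Locus 8: 2 * 0.05 * 0.95 = 0.095
Locus 9: 2 * 0.189 * 0.811 = 0.306558
RMP = 1.004e-08

1.004e-08


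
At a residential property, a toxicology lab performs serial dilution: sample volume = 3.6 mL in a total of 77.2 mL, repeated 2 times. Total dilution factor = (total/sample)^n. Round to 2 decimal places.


Dilution factor calculation:
Single dilution = V_total / V_sample = 77.2 / 3.6 ≈ 21.444444
Number of dilutions = 2
Total DF = (77.2 / 3.6)^2 (full precision, rounded at the end) = 459.86

459.86


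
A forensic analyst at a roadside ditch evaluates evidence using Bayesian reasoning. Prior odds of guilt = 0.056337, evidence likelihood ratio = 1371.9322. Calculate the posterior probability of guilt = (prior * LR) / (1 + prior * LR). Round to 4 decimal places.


Bayesian evidence evaluation:
Posterior odds = prior_odds * LR = 0.056337 * 1371.9322 = 77.29054
Posterior probability = posterior_odds / (1 + posterior_odds)
= 77.29054 / (1 + 77.29054)
= 77.29054 / 78.29054
= 0.9872

0.9872


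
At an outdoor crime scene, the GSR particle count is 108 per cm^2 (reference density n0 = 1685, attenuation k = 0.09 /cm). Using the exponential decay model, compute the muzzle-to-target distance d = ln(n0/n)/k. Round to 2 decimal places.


GSR distance calculation:
n0/n = 1685 / 108 = 15.601852
ln(n0/n) = 2.74739
d = 2.74739 / 0.09 = 30.53 cm

30.53


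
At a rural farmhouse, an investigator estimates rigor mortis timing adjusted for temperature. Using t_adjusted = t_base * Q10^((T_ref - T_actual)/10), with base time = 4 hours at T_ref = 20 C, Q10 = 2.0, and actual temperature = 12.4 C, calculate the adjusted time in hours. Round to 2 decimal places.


Rigor mortis time adjustment:
Exponent = (T_ref - T_actual) / 10 = (20 - 12.4) / 10 = 0.76
Q10 factor = 2.0^0.76 = 1.69349
t_adjusted = 4 * 1.69349 = 6.77 hours

6.77


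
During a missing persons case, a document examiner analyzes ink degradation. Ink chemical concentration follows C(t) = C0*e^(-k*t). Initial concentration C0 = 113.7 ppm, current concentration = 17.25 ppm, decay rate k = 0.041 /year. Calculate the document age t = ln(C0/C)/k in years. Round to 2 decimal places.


Document age estimation:
C0/C = 113.7 / 17.25 = 6.591304
ln(C0/C) = 1.885751
t = 1.885751 / 0.041 = 45.99 years

45.99


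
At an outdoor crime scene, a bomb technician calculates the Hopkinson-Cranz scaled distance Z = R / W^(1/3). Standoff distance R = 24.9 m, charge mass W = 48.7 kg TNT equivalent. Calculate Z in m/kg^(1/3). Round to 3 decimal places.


Scaled distance calculation:
W^(1/3) = 48.7^(1/3) = 3.651822
Z = R / W^(1/3) = 24.9 / 3.651822
Z = 6.819 m/kg^(1/3)

6.819


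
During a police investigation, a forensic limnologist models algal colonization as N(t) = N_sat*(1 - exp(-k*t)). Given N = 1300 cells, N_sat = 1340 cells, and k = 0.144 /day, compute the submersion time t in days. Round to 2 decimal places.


PMSI from diatom colonization curve:
N / N_sat = 1300 / 1340 = 0.970149
1 - N/N_sat = 0.029851
ln(1 - N/N_sat) = -3.511537
t = -ln(1 - N/N_sat) / k = -(-3.511537) / 0.144 = 24.39 days

24.39
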